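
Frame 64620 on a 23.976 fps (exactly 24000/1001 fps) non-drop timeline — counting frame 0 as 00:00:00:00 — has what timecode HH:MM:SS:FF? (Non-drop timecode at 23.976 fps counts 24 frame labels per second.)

00:44:52:12

64620 ÷ 24 = 2692 full seconds, remainder 12 frames.
2692 s = 0 h 44 min 52 s.
Timecode: 00:44:52:12.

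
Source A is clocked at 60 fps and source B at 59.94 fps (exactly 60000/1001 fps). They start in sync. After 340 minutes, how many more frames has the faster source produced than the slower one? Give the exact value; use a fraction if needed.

340 min = 20400 s.
A emits 60 × 20400 = 1224000 frames; B emits 60000/1001 × 20400 = 1224000000/1001.
Difference = 1224000/1001 frames (≈ 1222.7772); B is behind A.

1224000/1001 frames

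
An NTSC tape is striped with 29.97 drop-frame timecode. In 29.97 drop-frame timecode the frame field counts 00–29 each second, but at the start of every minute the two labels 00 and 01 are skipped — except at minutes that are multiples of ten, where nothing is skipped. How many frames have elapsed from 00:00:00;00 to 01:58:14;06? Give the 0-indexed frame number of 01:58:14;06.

212612

As if non-drop at 30 labels/s: (1 × 3600 + 58 × 60 + 14) × 30 + 6 = 212826.
Minute boundaries passed: 118; those not divisible by 10: 118 − 11 = 107; dropped labels = 2 × 107 = 214.
Actual frame index = 212826 − 214 = 212612.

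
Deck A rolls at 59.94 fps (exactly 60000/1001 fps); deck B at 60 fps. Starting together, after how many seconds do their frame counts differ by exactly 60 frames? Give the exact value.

The gap grows by |60 − 60000/1001| = 60/1001 frames per second.
Time for a 60-frame gap: 60 ÷ (60/1001) = 1001 s.

1001 seconds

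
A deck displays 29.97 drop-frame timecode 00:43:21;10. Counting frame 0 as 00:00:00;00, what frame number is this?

77962

As if non-drop at 30 labels/s: (0 × 3600 + 43 × 60 + 21) × 30 + 10 = 78040.
Minute boundaries passed: 43; those not divisible by 10: 43 − 4 = 39; dropped labels = 2 × 39 = 78.
Actual frame index = 78040 − 78 = 77962.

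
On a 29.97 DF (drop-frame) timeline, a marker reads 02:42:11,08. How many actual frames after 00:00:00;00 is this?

Complete 10-minute blocks: 16, each 17982 frames → 287712.
Remaining 2 whole minutes in the current block: 1800 + 1 × 1798 = 3598 frames.
Within the current minute: 11 × 30 + 8 − 2 = 336 (labels ;00/;01 skipped at this minute). Total = 287712 + 3598 + 336 = 291646.

291646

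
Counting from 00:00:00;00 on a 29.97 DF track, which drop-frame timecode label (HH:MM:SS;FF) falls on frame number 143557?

01:19:50;01

Ten DF minutes hold 17982 frames, so frame 143557 lies in block 7 (frames 125874–143855) with 17683 frames into that block.
The block's first minute is 1800 frames and the rest 1798 each; 17683 frames reaches minute 9, so 7 × 18 + 9 × 2 = 144 labels have been skipped so far.
Adding those back, label number 143557 + 144 = 143701 at 30 labels/s is 4790 s + 1 f = 1 h 19 min 50 s frame 1, i.e. 01:19:50;01.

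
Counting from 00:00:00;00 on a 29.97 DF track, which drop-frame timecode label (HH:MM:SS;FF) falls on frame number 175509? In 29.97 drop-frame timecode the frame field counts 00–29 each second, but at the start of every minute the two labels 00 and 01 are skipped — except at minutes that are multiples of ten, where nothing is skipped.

01:37:36;05

Ten DF minutes hold 17982 frames, so frame 175509 lies in block 9 (frames 161838–179819) with 13671 frames into that block.
The block's first minute is 1800 frames and the rest 1798 each; 13671 frames reaches minute 7, so 9 × 18 + 7 × 2 = 176 labels have been skipped so far.
Adding those back, label number 175509 + 176 = 175685 at 30 labels/s is 5856 s + 5 f = 1 h 37 min 36 s frame 5, i.e. 01:37:36;05.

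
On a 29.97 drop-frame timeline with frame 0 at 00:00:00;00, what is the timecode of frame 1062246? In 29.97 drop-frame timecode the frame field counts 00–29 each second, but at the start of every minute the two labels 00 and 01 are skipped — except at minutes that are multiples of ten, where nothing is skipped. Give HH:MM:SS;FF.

09:50:43;18

Ten DF minutes hold 17982 frames, so frame 1062246 lies in block 59 (frames 1060938–1078919) with 1308 frames into that block.
The block's first minute is 1800 frames and the rest 1798 each; 1308 frames reaches minute 0, so 59 × 18 + 0 × 2 = 1062 labels have been skipped so far.
Adding those back, label number 1062246 + 1062 = 1063308 at 30 labels/s is 35443 s + 18 f = 9 h 50 min 43 s frame 18, i.e. 09:50:43;18.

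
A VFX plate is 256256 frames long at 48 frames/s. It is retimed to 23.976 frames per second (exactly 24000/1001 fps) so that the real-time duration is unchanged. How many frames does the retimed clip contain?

128000 frames

Target frames = source frames × (target rate / source rate) = 256256 × (24000/1001)/(48) = 256256 × 500/1001 = 128000.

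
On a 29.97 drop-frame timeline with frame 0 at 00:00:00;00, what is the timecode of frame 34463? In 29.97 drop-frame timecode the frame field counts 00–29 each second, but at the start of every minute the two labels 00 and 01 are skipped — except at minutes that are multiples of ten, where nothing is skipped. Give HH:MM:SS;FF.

Ten DF minutes hold 17982 frames, so frame 34463 lies in block 1 (frames 17982–35963) with 16481 frames into that block.
The block's first minute is 1800 frames and the rest 1798 each; 16481 frames reaches minute 9, so 1 × 18 + 9 × 2 = 36 labels have been skipped so far.
Adding those back, label number 34463 + 36 = 34499 at 30 labels/s is 1149 s + 29 f = 0 h 19 min 9 s frame 29, i.e. 00:19:09;29.

00:19:09;29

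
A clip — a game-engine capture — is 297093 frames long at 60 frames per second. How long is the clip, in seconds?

Running time = 297093 / (60) = 4951.55 s.

4951.55 seconds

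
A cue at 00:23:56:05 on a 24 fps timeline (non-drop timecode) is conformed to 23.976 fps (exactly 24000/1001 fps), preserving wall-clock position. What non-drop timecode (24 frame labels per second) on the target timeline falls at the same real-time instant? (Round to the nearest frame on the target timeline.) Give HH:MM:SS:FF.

00:23:54:19

Source frame index: (0×3600 + 23×60 + 56) × 24 + 5 = 34469.
Real time: 34469 / (24) = 34469/24 s.
Target frame: (34469/24) × (24000/1001) = 34469000/1001 ≈ 34434.565 → 34435.
At 24 labels/s: frame 34435 → 00:23:54:19.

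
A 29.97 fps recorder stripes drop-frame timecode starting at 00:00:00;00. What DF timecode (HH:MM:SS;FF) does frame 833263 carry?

Each 10-minute DF block holds 10 × 60 × 30 − 9 × 2 = 17982 frames. 833263 ÷ 17982 → 46 full blocks, remainder 6091.
Within the partial block the first minute is 1800 frames and each further minute 1798, so 3 further minute boundaries passed. Total skipped labels = 18 × 46 + 2 × 3 = 834.
Non-drop label index = 833263 + 834 = 834097; at 30 labels/s that is 07:43:23:07, i.e. DF 07:43:23;07.

07:43:23;07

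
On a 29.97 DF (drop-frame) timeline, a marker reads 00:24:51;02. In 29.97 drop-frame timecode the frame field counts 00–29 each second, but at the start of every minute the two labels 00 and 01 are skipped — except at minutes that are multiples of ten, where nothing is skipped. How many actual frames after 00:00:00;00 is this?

Complete 10-minute blocks: 2, each 17982 frames → 35964.
Remaining 4 whole minutes in the current block: 1800 + 3 × 1798 = 7194 frames.
Within the current minute: 51 × 30 + 2 − 2 = 1530 (labels ;00/;01 skipped at this minute). Total = 35964 + 7194 + 1530 = 44688.

44688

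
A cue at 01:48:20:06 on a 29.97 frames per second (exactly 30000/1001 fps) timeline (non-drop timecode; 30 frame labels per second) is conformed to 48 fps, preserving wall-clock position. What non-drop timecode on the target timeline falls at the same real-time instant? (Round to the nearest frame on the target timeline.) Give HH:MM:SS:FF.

Source frame index: (1×3600 + 48×60 + 20) × 30 + 6 = 195006.
Real time: 195006 / (30000/1001) = 32533501/5000 s.
Target frame: (32533501/5000) × (48) = 195201006/625 ≈ 312321.610 → 312322.
At 48 labels/s: frame 312322 → 01:48:26:34.

01:48:26:34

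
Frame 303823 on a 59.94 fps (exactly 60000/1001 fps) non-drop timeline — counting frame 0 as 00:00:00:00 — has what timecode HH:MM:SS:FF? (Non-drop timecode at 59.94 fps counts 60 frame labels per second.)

01:24:23:43

303823 ÷ 60 = 5063 full seconds, remainder 43 frames.
5063 s = 1 h 24 min 23 s.
Timecode: 01:24:23:43.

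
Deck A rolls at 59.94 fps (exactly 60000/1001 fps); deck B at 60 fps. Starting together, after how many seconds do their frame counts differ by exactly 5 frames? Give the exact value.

1001/12 seconds

The gap grows by |60 − 60000/1001| = 60/1001 frames per second.
Time for a 5-frame gap: 5 ÷ (60/1001) = 1001/12 s.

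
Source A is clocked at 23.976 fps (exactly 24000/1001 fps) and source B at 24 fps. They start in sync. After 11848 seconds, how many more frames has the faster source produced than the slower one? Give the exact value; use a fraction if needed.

A emits 24000/1001 × 11848 = 284352000/1001 frames; B emits 24 × 11848 = 284352.
Difference = 284352/1001 frames (≈ 284.0679); B is ahead of A.

284352/1001 frames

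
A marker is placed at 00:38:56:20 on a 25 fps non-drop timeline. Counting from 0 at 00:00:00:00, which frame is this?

Total seconds to the label: (0 × 3600 + 38 × 60 + 56) = 2336.
Frame index = 2336 × 25 + 20 = 58420.

58420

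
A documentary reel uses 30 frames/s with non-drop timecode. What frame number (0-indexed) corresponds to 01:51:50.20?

Total seconds to the label: (1 × 3600 + 51 × 60 + 50) = 6710.
Frame index = 6710 × 30 + 20 = 201320.

frame 201320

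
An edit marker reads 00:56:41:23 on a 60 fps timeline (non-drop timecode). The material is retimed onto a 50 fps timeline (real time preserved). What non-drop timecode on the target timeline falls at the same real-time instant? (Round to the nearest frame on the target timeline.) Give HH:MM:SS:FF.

Source frame index: (0×3600 + 56×60 + 41) × 60 + 23 = 204083.
Real time: 204083 / (60) = 204083/60 s.
Target frame: (204083/60) × (50) = 1020415/6 ≈ 170069.167 → 170069.
At 50 labels/s: frame 170069 → 00:56:41:19.

00:56:41:19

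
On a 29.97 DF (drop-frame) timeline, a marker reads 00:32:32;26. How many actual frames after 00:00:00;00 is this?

Complete 10-minute blocks: 3, each 17982 frames → 53946.
Remaining 2 whole minutes in the current block: 1800 + 1 × 1798 = 3598 frames.
Within the current minute: 32 × 30 + 26 − 2 = 984 (labels ;00/;01 skipped at this minute). Total = 53946 + 3598 + 984 = 58528.

58528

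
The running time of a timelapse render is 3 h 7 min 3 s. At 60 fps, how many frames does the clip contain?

3 h 7 min 3 s = 11223 s.
Frames = 11223 × 60 = 673380.

673380 frames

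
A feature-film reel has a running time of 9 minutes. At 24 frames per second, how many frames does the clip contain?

9 min = 540 s.
Frames = 540 × 24 = 12960.

12960 frames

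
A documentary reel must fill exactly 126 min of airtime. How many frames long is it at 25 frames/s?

189000 frames

126 min = 7560 s.
Frames = 7560 × 25 = 189000.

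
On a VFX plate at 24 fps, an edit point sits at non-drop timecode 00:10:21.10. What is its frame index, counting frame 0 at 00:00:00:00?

frame 14914

Total seconds to the label: (0 × 3600 + 10 × 60 + 21) = 621.
Frame index = 621 × 24 + 10 = 14914.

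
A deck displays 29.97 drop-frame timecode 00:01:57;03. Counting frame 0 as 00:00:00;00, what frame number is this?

As if non-drop at 30 labels/s: (0 × 3600 + 1 × 60 + 57) × 30 + 3 = 3513.
Minute boundaries passed: 1; those not divisible by 10: 1 − 0 = 1; dropped labels = 2 × 1 = 2.
Actual frame index = 3513 − 2 = 3511.

3511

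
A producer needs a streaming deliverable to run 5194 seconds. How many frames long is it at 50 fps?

259700 frames

Frames = 5194 × 50 = 259700.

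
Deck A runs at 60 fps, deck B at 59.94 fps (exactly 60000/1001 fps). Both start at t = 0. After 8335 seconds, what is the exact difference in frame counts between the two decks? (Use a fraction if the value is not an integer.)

500100/1001 frames

A emits 60 × 8335 = 500100 frames; B emits 60000/1001 × 8335 = 500100000/1001.
Difference = 500100/1001 frames (≈ 499.6004); B is behind A.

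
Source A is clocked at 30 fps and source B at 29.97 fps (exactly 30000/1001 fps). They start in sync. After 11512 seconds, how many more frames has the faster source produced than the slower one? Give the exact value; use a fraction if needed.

345360/1001 frames

A emits 30 × 11512 = 345360 frames; B emits 30000/1001 × 11512 = 345360000/1001.
Difference = 345360/1001 frames (≈ 345.0150); B is behind A.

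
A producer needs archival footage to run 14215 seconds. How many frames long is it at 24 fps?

Frames = 14215 × 24 = 341160.

341160 frames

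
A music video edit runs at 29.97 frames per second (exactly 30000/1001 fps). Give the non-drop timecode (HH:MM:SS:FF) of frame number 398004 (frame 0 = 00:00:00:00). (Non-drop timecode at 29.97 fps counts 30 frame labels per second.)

03:41:06:24

398004 ÷ 30 = 13266 full seconds, remainder 24 frames.
13266 s = 3 h 41 min 6 s.
Timecode: 03:41:06:24.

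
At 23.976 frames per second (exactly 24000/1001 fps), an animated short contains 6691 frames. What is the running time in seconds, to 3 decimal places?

279.070 seconds

Running time = 6691 × 1001/24000 = 6697691/24000 s ≈ 279.070 s.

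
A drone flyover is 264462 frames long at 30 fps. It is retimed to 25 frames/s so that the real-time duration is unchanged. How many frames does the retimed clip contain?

220385 frames

Target frames = source frames × (target rate / source rate) = 264462 × (25)/(30) = 264462 × 5/6 = 220385.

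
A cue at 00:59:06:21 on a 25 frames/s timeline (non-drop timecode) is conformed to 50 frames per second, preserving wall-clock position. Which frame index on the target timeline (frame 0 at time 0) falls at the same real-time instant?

Source frame index: (0×3600 + 59×60 + 6) × 25 + 21 = 88671.
Real time: 88671 / (25) = 88671/25 s.
Target frame: (88671/25) × (50) = 177342.

frame 177342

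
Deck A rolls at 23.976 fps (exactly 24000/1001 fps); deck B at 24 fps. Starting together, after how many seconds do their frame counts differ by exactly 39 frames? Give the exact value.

The gap grows by |24 − 24000/1001| = 24/1001 frames per second.
Time for a 39-frame gap: 39 ÷ (24/1001) = 1626.625 s.

1626.625 seconds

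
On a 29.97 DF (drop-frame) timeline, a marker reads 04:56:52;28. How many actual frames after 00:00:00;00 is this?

Complete 10-minute blocks: 29, each 17982 frames → 521478.
Remaining 6 whole minutes in the current block: 1800 + 5 × 1798 = 10790 frames.
Within the current minute: 52 × 30 + 28 − 2 = 1586 (labels ;00/;01 skipped at this minute). Total = 521478 + 10790 + 1586 = 533854.

533854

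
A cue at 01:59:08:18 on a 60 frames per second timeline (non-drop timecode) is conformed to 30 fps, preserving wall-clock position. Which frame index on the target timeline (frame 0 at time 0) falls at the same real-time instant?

Source frame index: (1×3600 + 59×60 + 8) × 60 + 18 = 428898.
Real time: 428898 / (60) = 71483/10 s.
Target frame: (71483/10) × (30) = 214449.

frame 214449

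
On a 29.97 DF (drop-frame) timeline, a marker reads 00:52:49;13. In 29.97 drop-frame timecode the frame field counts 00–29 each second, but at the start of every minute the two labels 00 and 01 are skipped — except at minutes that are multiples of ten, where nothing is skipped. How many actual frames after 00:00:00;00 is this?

94989

Complete 10-minute blocks: 5, each 17982 frames → 89910.
Remaining 2 whole minutes in the current block: 1800 + 1 × 1798 = 3598 frames.
Within the current minute: 49 × 30 + 13 − 2 = 1481 (labels ;00/;01 skipped at this minute). Total = 89910 + 3598 + 1481 = 94989.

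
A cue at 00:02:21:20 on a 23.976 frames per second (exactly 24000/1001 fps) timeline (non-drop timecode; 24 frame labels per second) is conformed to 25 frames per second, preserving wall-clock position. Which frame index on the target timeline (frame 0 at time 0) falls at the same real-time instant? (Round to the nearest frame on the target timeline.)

frame 3549

Source frame index: (0×3600 + 2×60 + 21) × 24 + 20 = 3404.
Real time: 3404 / (24000/1001) = 851851/6000 s.
Target frame: (851851/6000) × (25) = 851851/240 ≈ 3549.379 → 3549.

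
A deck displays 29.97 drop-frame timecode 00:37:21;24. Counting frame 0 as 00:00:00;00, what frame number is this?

As if non-drop at 30 labels/s: (0 × 3600 + 37 × 60 + 21) × 30 + 24 = 67254.
Minute boundaries passed: 37; those not divisible by 10: 37 − 3 = 34; dropped labels = 2 × 34 = 68.
Actual frame index = 67254 − 68 = 67186.

67186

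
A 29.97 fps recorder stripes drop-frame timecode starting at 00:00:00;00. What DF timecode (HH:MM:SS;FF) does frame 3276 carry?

00:01:49;08

Ten DF minutes hold 17982 frames, so frame 3276 lies in block 0 (frames 0–17981) with 3276 frames into that block.
The block's first minute is 1800 frames and the rest 1798 each; 3276 frames reaches minute 1, so 0 × 18 + 1 × 2 = 2 labels have been skipped so far.
Adding those back, label number 3276 + 2 = 3278 at 30 labels/s is 109 s + 8 f = 0 h 1 min 49 s frame 8, i.e. 00:01:49;08.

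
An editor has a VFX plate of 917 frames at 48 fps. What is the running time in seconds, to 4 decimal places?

Running time = 917 × 1/48 = 917/48 s ≈ 19.1042 s.

19.1042 seconds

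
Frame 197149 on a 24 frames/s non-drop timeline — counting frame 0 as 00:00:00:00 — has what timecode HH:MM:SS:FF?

02:16:54:13

197149 ÷ 24 = 8214 full seconds, remainder 13 frames.
8214 s = 2 h 16 min 54 s.
Timecode: 02:16:54:13.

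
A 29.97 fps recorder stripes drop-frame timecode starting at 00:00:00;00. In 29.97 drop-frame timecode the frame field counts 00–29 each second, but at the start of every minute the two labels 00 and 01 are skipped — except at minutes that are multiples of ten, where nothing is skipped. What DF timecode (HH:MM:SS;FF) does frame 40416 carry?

00:22:28;16

Each 10-minute DF block holds 10 × 60 × 30 − 9 × 2 = 17982 frames. 40416 ÷ 17982 → 2 full blocks, remainder 4452.
Within the partial block the first minute is 1800 frames and each further minute 1798, so 2 further minute boundaries passed. Total skipped labels = 18 × 2 + 2 × 2 = 40.
Non-drop label index = 40416 + 40 = 40456; at 30 labels/s that is 00:22:28:16, i.e. DF 00:22:28;16.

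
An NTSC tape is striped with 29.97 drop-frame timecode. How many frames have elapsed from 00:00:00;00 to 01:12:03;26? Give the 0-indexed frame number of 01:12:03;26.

129586

As if non-drop at 30 labels/s: (1 × 3600 + 12 × 60 + 3) × 30 + 26 = 129716.
Minute boundaries passed: 72; those not divisible by 10: 72 − 7 = 65; dropped labels = 2 × 65 = 130.
Actual frame index = 129716 − 130 = 129586.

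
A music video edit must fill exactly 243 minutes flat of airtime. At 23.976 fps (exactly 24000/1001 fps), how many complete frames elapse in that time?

243 min = 14580 s.
Frames = 14580 × 24000/1001 = 349920000/1001 ≈ 349570.4296.
Complete frames: 349570.

349570 frames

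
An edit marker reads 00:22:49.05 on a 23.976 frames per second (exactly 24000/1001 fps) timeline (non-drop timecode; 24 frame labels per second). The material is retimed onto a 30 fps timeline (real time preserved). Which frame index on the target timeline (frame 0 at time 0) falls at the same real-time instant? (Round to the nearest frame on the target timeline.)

Source frame index: (0×3600 + 22×60 + 49) × 24 + 5 = 32861.
Real time: 32861 / (24000/1001) = 32893861/24000 s.
Target frame: (32893861/24000) × (30) = 32893861/800 ≈ 41117.326 → 41117.

frame 41117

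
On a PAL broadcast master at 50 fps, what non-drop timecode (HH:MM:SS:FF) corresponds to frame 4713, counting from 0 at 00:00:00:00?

4713 ÷ 50 = 94 full seconds, remainder 13 frames.
94 s = 0 h 1 min 34 s.
Timecode: 00:01:34:13.

00:01:34:13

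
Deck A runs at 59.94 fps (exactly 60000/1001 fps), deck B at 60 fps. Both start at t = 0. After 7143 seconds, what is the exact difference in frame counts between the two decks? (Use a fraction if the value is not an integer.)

428580/1001 frames

A emits 60000/1001 × 7143 = 428580000/1001 frames; B emits 60 × 7143 = 428580.
Difference = 428580/1001 frames (≈ 428.1518); B is ahead of A.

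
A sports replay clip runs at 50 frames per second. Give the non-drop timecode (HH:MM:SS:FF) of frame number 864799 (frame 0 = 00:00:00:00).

04:48:15:49

864799 ÷ 50 = 17295 full seconds, remainder 49 frames.
17295 s = 4 h 48 min 15 s.
Timecode: 04:48:15:49.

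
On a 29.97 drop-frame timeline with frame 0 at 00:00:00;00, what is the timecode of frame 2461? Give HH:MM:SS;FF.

Ten DF minutes hold 17982 frames, so frame 2461 lies in block 0 (frames 0–17981) with 2461 frames into that block.
The block's first minute is 1800 frames and the rest 1798 each; 2461 frames reaches minute 1, so 0 × 18 + 1 × 2 = 2 labels have been skipped so far.
Adding those back, label number 2461 + 2 = 2463 at 30 labels/s is 82 s + 3 f = 0 h 1 min 22 s frame 3, i.e. 00:01:22;03.

00:01:22;03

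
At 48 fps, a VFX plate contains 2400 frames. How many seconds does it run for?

Running time = 2400 / (48) = 50 s.

50 seconds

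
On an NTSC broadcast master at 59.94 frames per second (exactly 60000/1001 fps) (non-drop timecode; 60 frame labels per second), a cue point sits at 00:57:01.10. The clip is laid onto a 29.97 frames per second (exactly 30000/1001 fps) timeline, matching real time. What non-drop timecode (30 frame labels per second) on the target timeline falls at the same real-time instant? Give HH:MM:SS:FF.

00:57:01:05

Source frame index: (0×3600 + 57×60 + 1) × 60 + 10 = 205270.
Real time: 205270 / (60000/1001) = 20547527/6000 s.
Target frame: (20547527/6000) × (30000/1001) = 102635.
At 30 labels/s: frame 102635 → 00:57:01:05.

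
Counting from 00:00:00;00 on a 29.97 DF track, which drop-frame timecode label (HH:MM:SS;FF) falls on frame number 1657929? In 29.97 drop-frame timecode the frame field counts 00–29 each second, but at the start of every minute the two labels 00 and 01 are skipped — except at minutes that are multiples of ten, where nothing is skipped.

Ten DF minutes hold 17982 frames, so frame 1657929 lies in block 92 (frames 1654344–1672325) with 3585 frames into that block.
The block's first minute is 1800 frames and the rest 1798 each; 3585 frames reaches minute 1, so 92 × 18 + 1 × 2 = 1658 labels have been skipped so far.
Adding those back, label number 1657929 + 1658 = 1659587 at 30 labels/s is 55319 s + 17 f = 15 h 21 min 59 s frame 17, i.e. 15:21:59;17.

15:21:59;17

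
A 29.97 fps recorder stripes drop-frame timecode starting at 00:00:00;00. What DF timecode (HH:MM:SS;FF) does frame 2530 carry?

00:01:24;12

Ten DF minutes hold 17982 frames, so frame 2530 lies in block 0 (frames 0–17981) with 2530 frames into that block.
The block's first minute is 1800 frames and the rest 1798 each; 2530 frames reaches minute 1, so 0 × 18 + 1 × 2 = 2 labels have been skipped so far.
Adding those back, label number 2530 + 2 = 2532 at 30 labels/s is 84 s + 12 f = 0 h 1 min 24 s frame 12, i.e. 00:01:24;12.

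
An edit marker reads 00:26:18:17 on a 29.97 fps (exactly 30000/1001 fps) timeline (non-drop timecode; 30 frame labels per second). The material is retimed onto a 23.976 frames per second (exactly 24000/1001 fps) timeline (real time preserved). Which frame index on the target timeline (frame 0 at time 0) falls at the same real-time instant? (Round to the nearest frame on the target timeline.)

frame 37886

Source frame index: (0×3600 + 26×60 + 18) × 30 + 17 = 47357.
Real time: 47357 / (30000/1001) = 47404357/30000 s.
Target frame: (47404357/30000) × (24000/1001) = 189428/5 ≈ 37885.600 → 37886.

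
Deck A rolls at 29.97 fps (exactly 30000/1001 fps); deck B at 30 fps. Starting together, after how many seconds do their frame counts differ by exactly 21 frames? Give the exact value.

700.7 seconds

The gap grows by |30 − 30000/1001| = 30/1001 frames per second.
Time for a 21-frame gap: 21 ÷ (30/1001) = 700.7 s.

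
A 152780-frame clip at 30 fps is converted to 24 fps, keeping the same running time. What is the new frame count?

Target frames = source frames × (target rate / source rate) = 152780 × (24)/(30) = 152780 × 4/5 = 122224.

122224 frames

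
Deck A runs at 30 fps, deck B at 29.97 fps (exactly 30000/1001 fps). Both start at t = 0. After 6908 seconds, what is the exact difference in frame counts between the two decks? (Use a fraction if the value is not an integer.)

A emits 30 × 6908 = 207240 frames; B emits 30000/1001 × 6908 = 18840000/91.
Difference = 18840/91 frames (≈ 207.0330); B is behind A.

18840/91 frames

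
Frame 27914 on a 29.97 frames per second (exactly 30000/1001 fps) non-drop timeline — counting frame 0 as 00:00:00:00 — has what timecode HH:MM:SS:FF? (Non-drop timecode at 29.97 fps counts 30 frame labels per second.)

00:15:30:14

27914 ÷ 30 = 930 full seconds, remainder 14 frames.
930 s = 0 h 15 min 30 s.
Timecode: 00:15:30:14.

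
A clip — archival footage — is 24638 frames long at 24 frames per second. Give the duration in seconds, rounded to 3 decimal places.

Running time = 24638 × 1/24 = 12319/12 s ≈ 1026.583 s.

1026.583 seconds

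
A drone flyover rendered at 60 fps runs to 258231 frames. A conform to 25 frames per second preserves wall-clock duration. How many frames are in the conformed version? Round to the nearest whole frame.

107596 frames

Frames at target rate = 258231 × (25) / (60) = 430385/4 ≈ 107596.250.
Nearest whole frame: 107596.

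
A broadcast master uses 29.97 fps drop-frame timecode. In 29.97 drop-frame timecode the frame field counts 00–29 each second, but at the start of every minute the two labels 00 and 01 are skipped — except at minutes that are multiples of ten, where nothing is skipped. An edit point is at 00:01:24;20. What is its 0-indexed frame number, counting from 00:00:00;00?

2538

As if non-drop at 30 labels/s: (0 × 3600 + 1 × 60 + 24) × 30 + 20 = 2540.
Minute boundaries passed: 1; those not divisible by 10: 1 − 0 = 1; dropped labels = 2 × 1 = 2.
Actual frame index = 2540 − 2 = 2538.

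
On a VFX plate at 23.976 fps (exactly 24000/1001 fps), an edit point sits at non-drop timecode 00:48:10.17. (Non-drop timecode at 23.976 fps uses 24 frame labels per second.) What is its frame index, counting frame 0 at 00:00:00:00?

frame 69377

Total seconds to the label: (0 × 3600 + 48 × 60 + 10) = 2890.
Frame index = 2890 × 24 + 17 = 69377.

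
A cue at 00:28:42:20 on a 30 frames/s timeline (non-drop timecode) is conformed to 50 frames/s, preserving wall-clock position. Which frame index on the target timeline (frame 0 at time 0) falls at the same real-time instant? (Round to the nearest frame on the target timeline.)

frame 86133

Source frame index: (0×3600 + 28×60 + 42) × 30 + 20 = 51680.
Real time: 51680 / (30) = 5168/3 s.
Target frame: (5168/3) × (50) = 258400/3 ≈ 86133.333 → 86133.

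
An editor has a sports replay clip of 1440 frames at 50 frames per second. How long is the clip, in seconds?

28.8 seconds

Running time = 1440 / (50) = 28.8 s.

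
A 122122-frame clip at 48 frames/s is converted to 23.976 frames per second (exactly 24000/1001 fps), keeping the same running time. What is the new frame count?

Target frames = source frames × (target rate / source rate) = 122122 × (24000/1001)/(48) = 122122 × 500/1001 = 61000.

61000 frames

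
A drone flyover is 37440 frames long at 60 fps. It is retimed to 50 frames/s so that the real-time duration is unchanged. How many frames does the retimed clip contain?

Target frames = source frames × (target rate / source rate) = 37440 × (50)/(60) = 37440 × 5/6 = 31200.

31200 frames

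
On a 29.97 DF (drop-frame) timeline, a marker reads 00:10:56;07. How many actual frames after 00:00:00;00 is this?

19669

As if non-drop at 30 labels/s: (0 × 3600 + 10 × 60 + 56) × 30 + 7 = 19687.
Minute boundaries passed: 10; those not divisible by 10: 10 − 1 = 9; dropped labels = 2 × 9 = 18.
Actual frame index = 19687 − 18 = 19669.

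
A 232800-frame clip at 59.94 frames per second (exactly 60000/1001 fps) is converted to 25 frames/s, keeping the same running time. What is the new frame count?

Target frames = source frames × (target rate / source rate) = 232800 × (25)/(60000/1001) = 232800 × 1001/2400 = 97097.

97097 frames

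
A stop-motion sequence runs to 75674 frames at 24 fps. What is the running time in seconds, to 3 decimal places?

Running time = 75674 × 1/24 = 37837/12 s ≈ 3153.083 s.

3153.083 seconds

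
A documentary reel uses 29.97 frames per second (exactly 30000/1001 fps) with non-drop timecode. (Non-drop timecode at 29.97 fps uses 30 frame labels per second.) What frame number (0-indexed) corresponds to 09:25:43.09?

Total seconds to the label: (9 × 3600 + 25 × 60 + 43) = 33943.
Frame index = 33943 × 30 + 9 = 1018299.

1018299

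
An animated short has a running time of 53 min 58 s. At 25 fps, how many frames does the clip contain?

80950 frames

53 min 58 s = 3238 s.
Frames = 3238 × 25 = 80950.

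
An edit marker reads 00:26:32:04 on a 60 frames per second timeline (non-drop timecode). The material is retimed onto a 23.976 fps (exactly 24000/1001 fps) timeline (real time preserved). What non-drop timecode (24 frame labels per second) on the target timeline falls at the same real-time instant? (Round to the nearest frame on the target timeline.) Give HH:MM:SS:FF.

00:26:30:11

Source frame index: (0×3600 + 26×60 + 32) × 60 + 4 = 95524.
Real time: 95524 / (60) = 23881/15 s.
Target frame: (23881/15) × (24000/1001) = 267200/7 ≈ 38171.429 → 38171.
At 24 labels/s: frame 38171 → 00:26:30:11.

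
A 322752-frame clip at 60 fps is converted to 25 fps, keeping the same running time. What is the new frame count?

134480 frames

Target frames = source frames × (target rate / source rate) = 322752 × (25)/(60) = 322752 × 5/12 = 134480.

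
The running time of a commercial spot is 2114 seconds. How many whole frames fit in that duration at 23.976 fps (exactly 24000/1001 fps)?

50685 frames

Frames = 2114 × 24000/1001 = 7248000/143 ≈ 50685.3147.
Complete frames: 50685.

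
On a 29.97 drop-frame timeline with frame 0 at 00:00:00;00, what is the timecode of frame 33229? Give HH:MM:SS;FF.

Ten DF minutes hold 17982 frames, so frame 33229 lies in block 1 (frames 17982–35963) with 15247 frames into that block.
The block's first minute is 1800 frames and the rest 1798 each; 15247 frames reaches minute 8, so 1 × 18 + 8 × 2 = 34 labels have been skipped so far.
Adding those back, label number 33229 + 34 = 33263 at 30 labels/s is 1108 s + 23 f = 0 h 18 min 28 s frame 23, i.e. 00:18:28;23.

00:18:28;23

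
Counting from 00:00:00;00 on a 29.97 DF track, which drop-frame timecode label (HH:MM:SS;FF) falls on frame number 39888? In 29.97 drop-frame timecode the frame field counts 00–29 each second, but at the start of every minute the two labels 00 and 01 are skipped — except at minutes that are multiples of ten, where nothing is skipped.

00:22:10;28

Each 10-minute DF block holds 10 × 60 × 30 − 9 × 2 = 17982 frames. 39888 ÷ 17982 → 2 full blocks, remainder 3924.
Within the partial block the first minute is 1800 frames and each further minute 1798, so 2 further minute boundaries passed. Total skipped labels = 18 × 2 + 2 × 2 = 40.
Non-drop label index = 39888 + 40 = 39928; at 30 labels/s that is 00:22:10:28, i.e. DF 00:22:10;28.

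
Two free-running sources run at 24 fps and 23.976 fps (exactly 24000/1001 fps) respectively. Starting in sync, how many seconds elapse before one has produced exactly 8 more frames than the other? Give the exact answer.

The gap grows by |24000/1001 − 24| = 24/1001 frames per second.
Time for a 8-frame gap: 8 ÷ (24/1001) = 1001/3 s.

1001/3 seconds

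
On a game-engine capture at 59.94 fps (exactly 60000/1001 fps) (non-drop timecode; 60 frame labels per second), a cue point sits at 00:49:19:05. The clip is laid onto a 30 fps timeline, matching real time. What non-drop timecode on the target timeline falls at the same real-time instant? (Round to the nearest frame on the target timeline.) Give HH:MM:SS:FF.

00:49:22:01

Source frame index: (0×3600 + 49×60 + 19) × 60 + 5 = 177545.
Real time: 177545 / (60000/1001) = 35544509/12000 s.
Target frame: (35544509/12000) × (30) = 35544509/400 ≈ 88861.273 → 88861.
At 30 labels/s: frame 88861 → 00:49:22:01.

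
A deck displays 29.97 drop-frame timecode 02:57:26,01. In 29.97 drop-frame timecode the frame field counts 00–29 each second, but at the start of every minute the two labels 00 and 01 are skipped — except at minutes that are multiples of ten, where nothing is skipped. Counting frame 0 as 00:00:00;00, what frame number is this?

As if non-drop at 30 labels/s: (2 × 3600 + 57 × 60 + 26) × 30 + 1 = 319381.
Minute boundaries passed: 177; those not divisible by 10: 177 − 17 = 160; dropped labels = 2 × 160 = 320.
Actual frame index = 319381 − 320 = 319061.

319061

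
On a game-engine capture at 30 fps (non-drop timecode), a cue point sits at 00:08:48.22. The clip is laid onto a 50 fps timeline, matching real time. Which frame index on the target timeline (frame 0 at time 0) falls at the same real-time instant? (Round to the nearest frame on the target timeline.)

frame 26437

Source frame index: (0×3600 + 8×60 + 48) × 30 + 22 = 15862.
Real time: 15862 / (30) = 7931/15 s.
Target frame: (7931/15) × (50) = 79310/3 ≈ 26436.667 → 26437.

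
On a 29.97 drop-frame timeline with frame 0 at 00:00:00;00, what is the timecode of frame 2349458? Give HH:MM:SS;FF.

21:46:33;20

Ten DF minutes hold 17982 frames, so frame 2349458 lies in block 130 (frames 2337660–2355641) with 11798 frames into that block.
The block's first minute is 1800 frames and the rest 1798 each; 11798 frames reaches minute 6, so 130 × 18 + 6 × 2 = 2352 labels have been skipped so far.
Adding those back, label number 2349458 + 2352 = 2351810 at 30 labels/s is 78393 s + 20 f = 21 h 46 min 33 s frame 20, i.e. 21:46:33;20.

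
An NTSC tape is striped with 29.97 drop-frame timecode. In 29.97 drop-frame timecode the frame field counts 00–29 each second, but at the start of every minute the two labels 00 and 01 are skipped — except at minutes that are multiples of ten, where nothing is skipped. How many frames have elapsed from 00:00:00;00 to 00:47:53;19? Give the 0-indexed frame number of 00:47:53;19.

86123

Complete 10-minute blocks: 4, each 17982 frames → 71928.
Remaining 7 whole minutes in the current block: 1800 + 6 × 1798 = 12588 frames.
Within the current minute: 53 × 30 + 19 − 2 = 1607 (labels ;00/;01 skipped at this minute). Total = 71928 + 12588 + 1607 = 86123.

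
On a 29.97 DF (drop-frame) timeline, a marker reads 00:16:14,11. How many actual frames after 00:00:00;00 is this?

As if non-drop at 30 labels/s: (0 × 3600 + 16 × 60 + 14) × 30 + 11 = 29231.
Minute boundaries passed: 16; those not divisible by 10: 16 − 1 = 15; dropped labels = 2 × 15 = 30.
Actual frame index = 29231 − 30 = 29201.

29201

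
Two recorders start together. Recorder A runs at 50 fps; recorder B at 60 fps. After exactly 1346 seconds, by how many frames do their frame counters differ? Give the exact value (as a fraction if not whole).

A emits 50 × 1346 = 67300 frames; B emits 60 × 1346 = 80760.
Difference = 13460 frames; B is ahead of A.

13460 frames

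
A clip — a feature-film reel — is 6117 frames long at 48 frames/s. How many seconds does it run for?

Running time = 6117 / (48) = 127.4375 s.

127.4375 seconds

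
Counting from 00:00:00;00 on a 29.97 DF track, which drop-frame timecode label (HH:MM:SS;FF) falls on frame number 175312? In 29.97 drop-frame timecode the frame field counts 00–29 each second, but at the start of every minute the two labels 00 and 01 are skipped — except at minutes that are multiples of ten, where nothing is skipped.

01:37:29;18

Ten DF minutes hold 17982 frames, so frame 175312 lies in block 9 (frames 161838–179819) with 13474 frames into that block.
The block's first minute is 1800 frames and the rest 1798 each; 13474 frames reaches minute 7, so 9 × 18 + 7 × 2 = 176 labels have been skipped so far.
Adding those back, label number 175312 + 176 = 175488 at 30 labels/s is 5849 s + 18 f = 1 h 37 min 29 s frame 18, i.e. 01:37:29;18.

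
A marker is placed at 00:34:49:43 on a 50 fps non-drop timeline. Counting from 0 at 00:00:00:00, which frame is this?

frame 104493

Total seconds to the label: (0 × 3600 + 34 × 60 + 49) = 2089.
Frame index = 2089 × 50 + 43 = 104493.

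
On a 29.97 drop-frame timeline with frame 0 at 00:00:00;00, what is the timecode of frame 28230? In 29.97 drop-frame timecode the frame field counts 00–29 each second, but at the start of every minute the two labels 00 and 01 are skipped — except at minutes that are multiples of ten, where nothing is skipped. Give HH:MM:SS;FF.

00:15:41;28

Ten DF minutes hold 17982 frames, so frame 28230 lies in block 1 (frames 17982–35963) with 10248 frames into that block.
The block's first minute is 1800 frames and the rest 1798 each; 10248 frames reaches minute 5, so 1 × 18 + 5 × 2 = 28 labels have been skipped so far.
Adding those back, label number 28230 + 28 = 28258 at 30 labels/s is 941 s + 28 f = 0 h 15 min 41 s frame 28, i.e. 00:15:41;28.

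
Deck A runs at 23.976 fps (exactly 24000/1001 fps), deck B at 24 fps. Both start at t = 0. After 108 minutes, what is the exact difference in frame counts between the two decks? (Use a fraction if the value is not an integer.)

108 min = 6480 s.
A emits 24000/1001 × 6480 = 155520000/1001 frames; B emits 24 × 6480 = 155520.
Difference = 155520/1001 frames (≈ 155.3646); B is ahead of A.

155520/1001 frames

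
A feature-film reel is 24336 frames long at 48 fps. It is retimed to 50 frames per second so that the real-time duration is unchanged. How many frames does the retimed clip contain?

Target frames = source frames × (target rate / source rate) = 24336 × (50)/(48) = 24336 × 25/24 = 25350.

25350 frames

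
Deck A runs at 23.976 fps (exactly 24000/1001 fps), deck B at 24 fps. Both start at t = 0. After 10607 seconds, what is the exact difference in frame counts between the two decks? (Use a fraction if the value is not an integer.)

254568/1001 frames

A emits 24000/1001 × 10607 = 254568000/1001 frames; B emits 24 × 10607 = 254568.
Difference = 254568/1001 frames (≈ 254.3137); B is ahead of A.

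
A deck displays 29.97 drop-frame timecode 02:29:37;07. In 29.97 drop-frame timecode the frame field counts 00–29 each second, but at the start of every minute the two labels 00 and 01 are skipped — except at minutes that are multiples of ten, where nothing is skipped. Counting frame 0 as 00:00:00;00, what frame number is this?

269047

As if non-drop at 30 labels/s: (2 × 3600 + 29 × 60 + 37) × 30 + 7 = 269317.
Minute boundaries passed: 149; those not divisible by 10: 149 − 14 = 135; dropped labels = 2 × 135 = 270.
Actual frame index = 269317 − 270 = 269047.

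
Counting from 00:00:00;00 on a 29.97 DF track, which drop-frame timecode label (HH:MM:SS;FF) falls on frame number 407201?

03:46:26;29

Ten DF minutes hold 17982 frames, so frame 407201 lies in block 22 (frames 395604–413585) with 11597 frames into that block.
The block's first minute is 1800 frames and the rest 1798 each; 11597 frames reaches minute 6, so 22 × 18 + 6 × 2 = 408 labels have been skipped so far.
Adding those back, label number 407201 + 408 = 407609 at 30 labels/s is 13586 s + 29 f = 3 h 46 min 26 s frame 29, i.e. 03:46:26;29.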